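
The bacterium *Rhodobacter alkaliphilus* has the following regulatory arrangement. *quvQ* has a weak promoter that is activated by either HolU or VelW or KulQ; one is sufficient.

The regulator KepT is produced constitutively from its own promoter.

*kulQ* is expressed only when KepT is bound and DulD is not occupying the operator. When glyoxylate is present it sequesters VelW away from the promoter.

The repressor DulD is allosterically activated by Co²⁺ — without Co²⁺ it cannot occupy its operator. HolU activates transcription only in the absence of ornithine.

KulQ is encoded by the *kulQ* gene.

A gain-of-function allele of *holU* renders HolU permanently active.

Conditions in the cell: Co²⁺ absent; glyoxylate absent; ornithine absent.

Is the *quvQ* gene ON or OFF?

HolU is constitutively active in this strain.
Glyoxylate is absent, so VelW is active.
KepT is produced constitutively and is active.
Co²⁺ is absent, so DulD is inactive.
No repressor is bound and KepT is active, so *kulQ* is transcribed.
So KulQ is produced and active.
Activator HolU is present, so *quvQ* is transcribed.

ON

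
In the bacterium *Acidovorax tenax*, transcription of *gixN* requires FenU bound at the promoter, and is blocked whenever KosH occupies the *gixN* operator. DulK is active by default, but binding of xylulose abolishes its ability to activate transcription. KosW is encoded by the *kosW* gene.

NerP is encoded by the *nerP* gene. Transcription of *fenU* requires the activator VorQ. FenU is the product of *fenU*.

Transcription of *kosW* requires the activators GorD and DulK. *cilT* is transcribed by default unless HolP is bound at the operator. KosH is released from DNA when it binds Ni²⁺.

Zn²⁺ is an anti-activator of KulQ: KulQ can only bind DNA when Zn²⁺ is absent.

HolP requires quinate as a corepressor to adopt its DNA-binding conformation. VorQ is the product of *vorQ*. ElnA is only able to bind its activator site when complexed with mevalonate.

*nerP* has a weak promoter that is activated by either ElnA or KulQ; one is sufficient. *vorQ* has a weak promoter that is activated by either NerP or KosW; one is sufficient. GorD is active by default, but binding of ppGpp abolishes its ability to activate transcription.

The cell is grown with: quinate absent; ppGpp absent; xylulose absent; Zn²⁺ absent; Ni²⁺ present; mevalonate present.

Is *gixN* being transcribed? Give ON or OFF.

ON

Mevalonate is present, so ElnA is active.
Zn²⁺ is absent, so KulQ is active.
Activator ElnA is present, so *nerP* is transcribed.
So NerP is produced and active.
ppGpp is absent, so GorD is active.
Xylulose is absent, so DulK is active.
No repressor is bound and GorD and DulK are active, so *kosW* is transcribed.
So KosW is produced and active.
Activator NerP is present, so *vorQ* is transcribed.
So VorQ is produced and active.
No repressor is bound and VorQ is active, so *fenU* is transcribed.
So FenU is produced and active.
Ni²⁺ is present, so KosH is inactive.
No repressor is bound and FenU is active, so *gixN* is transcribed.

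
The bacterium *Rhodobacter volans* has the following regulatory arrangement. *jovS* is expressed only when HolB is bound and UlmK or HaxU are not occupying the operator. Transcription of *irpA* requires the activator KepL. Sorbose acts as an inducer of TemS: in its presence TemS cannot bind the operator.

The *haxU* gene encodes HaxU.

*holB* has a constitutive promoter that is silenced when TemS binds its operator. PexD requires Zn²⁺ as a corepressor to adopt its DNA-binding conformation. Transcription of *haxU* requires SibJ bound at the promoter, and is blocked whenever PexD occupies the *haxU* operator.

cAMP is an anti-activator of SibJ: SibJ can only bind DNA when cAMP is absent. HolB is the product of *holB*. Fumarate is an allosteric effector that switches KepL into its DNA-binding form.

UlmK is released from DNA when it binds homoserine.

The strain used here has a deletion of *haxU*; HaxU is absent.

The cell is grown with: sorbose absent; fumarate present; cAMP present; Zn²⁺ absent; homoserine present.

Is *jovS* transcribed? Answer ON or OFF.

OFF

Homoserine is present, so UlmK is inactive.
Sorbose is absent, so TemS is active.
With repressor TemS bound, *holB* is not transcribed.
So HolB is not produced.
HaxU is non-functional in this strain, so it has no effect.
Required activator HolB is absent, so *jovS* is not transcribed.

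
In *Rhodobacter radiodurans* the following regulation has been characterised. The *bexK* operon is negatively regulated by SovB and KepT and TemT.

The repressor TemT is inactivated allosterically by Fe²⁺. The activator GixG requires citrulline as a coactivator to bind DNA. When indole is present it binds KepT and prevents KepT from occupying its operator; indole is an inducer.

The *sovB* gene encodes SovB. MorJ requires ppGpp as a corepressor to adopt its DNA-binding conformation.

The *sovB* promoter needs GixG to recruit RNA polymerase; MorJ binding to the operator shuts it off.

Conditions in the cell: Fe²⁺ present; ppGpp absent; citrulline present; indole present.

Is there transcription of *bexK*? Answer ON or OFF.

OFF

ppGpp is absent, so MorJ is inactive.
Citrulline is present, so GixG is active.
No repressor is bound and GixG is active, so *sovB* is transcribed.
So SovB is produced and active.
Indole is present, so KepT is inactive.
Fe²⁺ is present, so TemT is inactive.
With repressor SovB bound, *bexK* is not transcribed.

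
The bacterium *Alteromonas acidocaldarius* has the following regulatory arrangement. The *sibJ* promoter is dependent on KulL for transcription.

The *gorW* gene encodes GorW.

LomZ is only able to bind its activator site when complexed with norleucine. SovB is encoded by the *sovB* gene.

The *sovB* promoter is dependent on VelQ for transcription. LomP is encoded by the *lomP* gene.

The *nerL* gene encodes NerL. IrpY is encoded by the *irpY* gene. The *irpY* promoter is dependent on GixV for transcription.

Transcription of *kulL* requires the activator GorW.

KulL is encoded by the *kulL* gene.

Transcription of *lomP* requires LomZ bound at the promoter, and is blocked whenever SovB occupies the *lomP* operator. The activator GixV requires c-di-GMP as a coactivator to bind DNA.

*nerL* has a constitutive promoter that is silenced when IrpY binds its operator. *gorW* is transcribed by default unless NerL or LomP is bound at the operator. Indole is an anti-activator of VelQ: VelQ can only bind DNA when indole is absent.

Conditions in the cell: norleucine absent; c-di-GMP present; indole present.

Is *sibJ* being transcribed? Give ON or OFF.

ON

c-di-GMP is present, so GixV is active.
No repressor is bound and GixV is active, so *irpY* is transcribed.
So IrpY is produced and active.
With repressor IrpY bound, *nerL* is not transcribed.
So NerL is not produced.
Norleucine is absent, so LomZ is inactive.
Indole is present, so VelQ is inactive.
Required activator VelQ is absent, so *sovB* is not transcribed.
So SovB is not produced.
Required activator LomZ is absent, so *lomP* is not transcribed.
So LomP is not produced.
With no repressor bound, *gorW* is transcribed.
So GorW is produced and active.
No repressor is bound and GorW is active, so *kulL* is transcribed.
So KulL is produced and active.
No repressor is bound and KulL is active, so *sibJ* is transcribed.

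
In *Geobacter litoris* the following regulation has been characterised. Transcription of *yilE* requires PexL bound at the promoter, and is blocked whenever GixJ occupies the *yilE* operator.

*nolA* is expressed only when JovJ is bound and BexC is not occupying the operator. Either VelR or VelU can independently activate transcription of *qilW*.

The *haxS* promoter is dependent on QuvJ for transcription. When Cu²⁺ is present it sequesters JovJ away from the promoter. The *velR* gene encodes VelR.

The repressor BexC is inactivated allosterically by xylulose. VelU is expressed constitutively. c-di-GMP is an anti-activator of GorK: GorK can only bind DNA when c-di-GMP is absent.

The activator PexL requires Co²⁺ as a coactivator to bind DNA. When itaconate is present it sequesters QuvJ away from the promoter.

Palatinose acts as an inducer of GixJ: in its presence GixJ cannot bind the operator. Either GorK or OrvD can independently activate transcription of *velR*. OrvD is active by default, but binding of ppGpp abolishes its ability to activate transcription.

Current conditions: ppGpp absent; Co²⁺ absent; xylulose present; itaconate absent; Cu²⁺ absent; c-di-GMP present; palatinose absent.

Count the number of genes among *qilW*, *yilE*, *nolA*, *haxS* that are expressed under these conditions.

3

c-di-GMP is present, so GorK is inactive.
ppGpp is absent, so OrvD is active.
Activator OrvD is present, so *velR* is transcribed.
So VelR is produced and active.
VelU is produced constitutively and is active.
Activator VelR is present, so *qilW* is transcribed.
→ *qilW* is ON.
Palatinose is absent, so GixJ is active.
Co²⁺ is absent, so PexL is inactive.
With repressor GixJ bound, *yilE* is not transcribed.
→ *yilE* is OFF.
Cu²⁺ is absent, so JovJ is active.
Xylulose is present, so BexC is inactive.
No repressor is bound and JovJ is active, so *nolA* is transcribed.
→ *nolA* is ON.
Itaconate is absent, so QuvJ is active.
No repressor is bound and QuvJ is active, so *haxS* is transcribed.
→ *haxS* is ON.
3 of the 4 genes are transcribed.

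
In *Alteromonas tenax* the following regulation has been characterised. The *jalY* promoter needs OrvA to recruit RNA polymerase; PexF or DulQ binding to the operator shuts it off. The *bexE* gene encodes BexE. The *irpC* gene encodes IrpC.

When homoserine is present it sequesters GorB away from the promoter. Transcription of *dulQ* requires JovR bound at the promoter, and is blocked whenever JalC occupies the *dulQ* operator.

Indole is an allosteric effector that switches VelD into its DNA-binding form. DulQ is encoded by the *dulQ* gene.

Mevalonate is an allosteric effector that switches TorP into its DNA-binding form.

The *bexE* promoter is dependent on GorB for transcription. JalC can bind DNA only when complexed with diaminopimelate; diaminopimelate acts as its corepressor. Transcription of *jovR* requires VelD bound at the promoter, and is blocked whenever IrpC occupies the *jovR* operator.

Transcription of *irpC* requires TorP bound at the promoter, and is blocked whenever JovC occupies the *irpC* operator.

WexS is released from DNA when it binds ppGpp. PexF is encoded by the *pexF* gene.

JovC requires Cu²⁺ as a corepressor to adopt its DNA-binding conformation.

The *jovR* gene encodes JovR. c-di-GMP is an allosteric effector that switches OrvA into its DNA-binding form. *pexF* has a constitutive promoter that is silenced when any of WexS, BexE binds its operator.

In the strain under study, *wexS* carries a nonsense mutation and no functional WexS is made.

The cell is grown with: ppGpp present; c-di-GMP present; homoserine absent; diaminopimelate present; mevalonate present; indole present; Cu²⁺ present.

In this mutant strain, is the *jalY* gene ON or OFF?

WexS is non-functional in this strain, so it has no effect.
Homoserine is absent, so GorB is active.
No repressor is bound and GorB is active, so *bexE* is transcribed.
So BexE is produced and active.
With repressor BexE bound, *pexF* is not transcribed.
So PexF is not produced.
c-di-GMP is present, so OrvA is active.
Indole is present, so VelD is active.
Mevalonate is present, so TorP is active.
Cu²⁺ is present, so JovC is active.
With repressor JovC bound, *irpC* is not transcribed.
So IrpC is not produced.
No repressor is bound and VelD is active, so *jovR* is transcribed.
So JovR is produced and active.
Diaminopimelate is present, so JalC is active.
With repressor JalC bound, *dulQ* is not transcribed.
So DulQ is not produced.
No repressor is bound and OrvA is active, so *jalY* is transcribed.

ON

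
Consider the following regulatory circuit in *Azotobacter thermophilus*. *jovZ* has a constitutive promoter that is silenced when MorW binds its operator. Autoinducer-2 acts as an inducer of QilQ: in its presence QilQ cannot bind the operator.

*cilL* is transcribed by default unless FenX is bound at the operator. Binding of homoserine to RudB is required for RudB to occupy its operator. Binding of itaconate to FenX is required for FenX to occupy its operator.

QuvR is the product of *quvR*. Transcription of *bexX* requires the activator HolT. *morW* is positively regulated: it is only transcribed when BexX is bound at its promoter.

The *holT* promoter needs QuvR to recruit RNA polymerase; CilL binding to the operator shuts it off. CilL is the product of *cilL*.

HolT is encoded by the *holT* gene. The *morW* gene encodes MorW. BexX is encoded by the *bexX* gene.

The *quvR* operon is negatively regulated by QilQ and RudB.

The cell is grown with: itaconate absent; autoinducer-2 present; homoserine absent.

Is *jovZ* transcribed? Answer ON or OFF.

Itaconate is absent, so FenX is inactive.
With no repressor bound, *cilL* is transcribed.
So CilL is produced and active.
Autoinducer-2 is present, so QilQ is inactive.
Homoserine is absent, so RudB is inactive.
With no repressor bound, *quvR* is transcribed.
So QuvR is produced and active.
With repressor CilL bound, *holT* is not transcribed.
So HolT is not produced.
Required activator HolT is absent, so *bexX* is not transcribed.
So BexX is not produced.
Required activator BexX is absent, so *morW* is not transcribed.
So MorW is not produced.
With no repressor bound, *jovZ* is transcribed.

ON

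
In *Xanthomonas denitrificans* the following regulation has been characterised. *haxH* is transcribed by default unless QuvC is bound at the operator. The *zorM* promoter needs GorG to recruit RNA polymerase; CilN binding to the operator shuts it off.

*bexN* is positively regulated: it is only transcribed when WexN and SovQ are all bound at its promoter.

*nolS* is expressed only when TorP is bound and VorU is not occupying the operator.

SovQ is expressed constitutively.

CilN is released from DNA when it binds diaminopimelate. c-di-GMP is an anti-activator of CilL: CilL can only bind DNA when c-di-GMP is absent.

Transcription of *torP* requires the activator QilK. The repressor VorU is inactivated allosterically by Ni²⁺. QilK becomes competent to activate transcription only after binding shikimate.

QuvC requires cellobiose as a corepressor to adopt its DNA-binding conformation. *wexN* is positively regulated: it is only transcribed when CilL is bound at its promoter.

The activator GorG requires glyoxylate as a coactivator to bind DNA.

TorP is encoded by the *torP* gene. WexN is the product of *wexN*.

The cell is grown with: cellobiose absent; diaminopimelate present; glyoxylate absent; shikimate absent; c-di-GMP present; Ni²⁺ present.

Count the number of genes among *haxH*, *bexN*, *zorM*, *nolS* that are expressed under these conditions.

Cellobiose is absent, so QuvC is inactive.
With no repressor bound, *haxH* is transcribed.
→ *haxH* is ON.
c-di-GMP is present, so CilL is inactive.
Required activator CilL is absent, so *wexN* is not transcribed.
So WexN is not produced.
SovQ is produced constitutively and is active.
Required activator WexN is absent, so *bexN* is not transcribed.
→ *bexN* is OFF.
Diaminopimelate is present, so CilN is inactive.
Glyoxylate is absent, so GorG is inactive.
Required activator GorG is absent, so *zorM* is not transcribed.
→ *zorM* is OFF.
Ni²⁺ is present, so VorU is inactive.
Shikimate is absent, so QilK is inactive.
Required activator QilK is absent, so *torP* is not transcribed.
So TorP is not produced.
Required activator TorP is absent, so *nolS* is not transcribed.
→ *nolS* is OFF.
1 of the 4 genes is transcribed.

1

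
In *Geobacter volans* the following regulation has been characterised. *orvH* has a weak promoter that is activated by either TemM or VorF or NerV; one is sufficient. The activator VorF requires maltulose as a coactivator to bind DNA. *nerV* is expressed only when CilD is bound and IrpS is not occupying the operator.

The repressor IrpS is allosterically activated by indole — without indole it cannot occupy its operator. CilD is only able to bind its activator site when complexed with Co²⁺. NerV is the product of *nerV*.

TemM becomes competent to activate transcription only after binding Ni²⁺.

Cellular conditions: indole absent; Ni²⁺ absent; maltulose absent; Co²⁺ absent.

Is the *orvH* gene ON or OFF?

OFF

Ni²⁺ is absent, so TemM is inactive.
Maltulose is absent, so VorF is inactive.
Co²⁺ is absent, so CilD is inactive.
Indole is absent, so IrpS is inactive.
Required activator CilD is absent, so *nerV* is not transcribed.
So NerV is not produced.
No activator is available at the *orvH* promoter, so *orvH* is not transcribed.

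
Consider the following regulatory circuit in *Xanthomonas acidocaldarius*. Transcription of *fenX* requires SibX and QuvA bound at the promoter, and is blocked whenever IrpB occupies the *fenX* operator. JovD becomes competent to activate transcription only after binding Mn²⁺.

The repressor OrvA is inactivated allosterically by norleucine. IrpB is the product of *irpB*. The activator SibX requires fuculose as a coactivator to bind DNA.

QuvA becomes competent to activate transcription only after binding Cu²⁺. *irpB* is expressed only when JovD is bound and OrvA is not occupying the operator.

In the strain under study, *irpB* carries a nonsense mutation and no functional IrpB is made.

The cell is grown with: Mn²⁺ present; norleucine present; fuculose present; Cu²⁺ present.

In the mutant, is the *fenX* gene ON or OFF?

ON

Fuculose is present, so SibX is active.
IrpB is non-functional in this strain, so it has no effect.
Cu²⁺ is present, so QuvA is active.
No repressor is bound and SibX and QuvA are active, so *fenX* is transcribed.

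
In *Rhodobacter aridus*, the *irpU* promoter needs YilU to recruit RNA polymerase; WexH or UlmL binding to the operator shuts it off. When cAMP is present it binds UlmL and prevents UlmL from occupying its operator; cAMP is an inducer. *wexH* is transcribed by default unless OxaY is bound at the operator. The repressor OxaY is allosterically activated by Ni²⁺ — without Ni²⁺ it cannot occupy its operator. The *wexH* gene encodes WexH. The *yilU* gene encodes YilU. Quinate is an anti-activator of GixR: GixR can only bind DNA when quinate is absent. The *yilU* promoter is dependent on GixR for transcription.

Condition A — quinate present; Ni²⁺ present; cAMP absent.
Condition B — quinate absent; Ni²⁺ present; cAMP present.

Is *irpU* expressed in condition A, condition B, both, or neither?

Condition A:
Quinate is present, so GixR is inactive.
Required activator GixR is absent, so *yilU* is not transcribed.
So YilU is not produced.
Ni²⁺ is present, so OxaY is active.
With repressor OxaY bound, *wexH* is not transcribed.
So WexH is not produced.
cAMP is absent, so UlmL is active.
With repressor UlmL bound, *irpU* is not transcribed.
→ *irpU* is OFF in A.
Condition B:
Quinate is absent, so GixR is active.
No repressor is bound and GixR is active, so *yilU* is transcribed.
So YilU is produced and active.
Ni²⁺ is present, so OxaY is active.
With repressor OxaY bound, *wexH* is not transcribed.
So WexH is not produced.
cAMP is present, so UlmL is inactive.
No repressor is bound and YilU is active, so *irpU* is transcribed.
→ *irpU* is ON in B.

B only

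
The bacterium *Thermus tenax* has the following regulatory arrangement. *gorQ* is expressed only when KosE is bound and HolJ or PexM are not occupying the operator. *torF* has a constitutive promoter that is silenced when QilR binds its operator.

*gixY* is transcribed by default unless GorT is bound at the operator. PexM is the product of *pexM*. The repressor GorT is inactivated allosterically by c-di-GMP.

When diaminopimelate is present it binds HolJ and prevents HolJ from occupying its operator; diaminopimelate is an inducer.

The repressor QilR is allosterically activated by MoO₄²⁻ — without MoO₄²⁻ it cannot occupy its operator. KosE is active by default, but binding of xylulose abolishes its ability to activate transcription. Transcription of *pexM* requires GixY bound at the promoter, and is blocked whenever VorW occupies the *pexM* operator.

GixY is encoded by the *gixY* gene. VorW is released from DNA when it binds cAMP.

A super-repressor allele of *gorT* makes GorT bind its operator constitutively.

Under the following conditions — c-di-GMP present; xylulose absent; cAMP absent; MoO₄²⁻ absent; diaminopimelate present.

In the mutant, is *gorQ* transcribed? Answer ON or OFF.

ON

Xylulose is absent, so KosE is active.
Diaminopimelate is present, so HolJ is inactive.
GorT is constitutively active in this strain.
With repressor GorT bound, *gixY* is not transcribed.
So GixY is not produced.
cAMP is absent, so VorW is active.
With repressor VorW bound, *pexM* is not transcribed.
So PexM is not produced.
No repressor is bound and KosE is active, so *gorQ* is transcribed.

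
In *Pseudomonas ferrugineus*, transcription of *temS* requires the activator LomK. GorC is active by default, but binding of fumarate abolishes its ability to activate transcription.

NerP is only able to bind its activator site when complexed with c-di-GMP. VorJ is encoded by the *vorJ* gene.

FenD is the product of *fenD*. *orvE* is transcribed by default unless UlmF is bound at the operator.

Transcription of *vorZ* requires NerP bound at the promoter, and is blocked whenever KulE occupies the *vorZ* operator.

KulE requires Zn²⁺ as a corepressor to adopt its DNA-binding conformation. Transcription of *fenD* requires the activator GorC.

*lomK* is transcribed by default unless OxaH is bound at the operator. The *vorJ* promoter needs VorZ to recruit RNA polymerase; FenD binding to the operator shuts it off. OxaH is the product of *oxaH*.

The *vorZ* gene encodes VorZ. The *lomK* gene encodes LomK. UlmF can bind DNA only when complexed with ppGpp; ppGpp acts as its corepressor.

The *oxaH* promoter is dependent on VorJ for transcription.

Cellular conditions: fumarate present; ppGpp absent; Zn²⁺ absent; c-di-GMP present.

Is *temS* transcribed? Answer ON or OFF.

OFF

Zn²⁺ is absent, so KulE is inactive.
c-di-GMP is present, so NerP is active.
No repressor is bound and NerP is active, so *vorZ* is transcribed.
So VorZ is produced and active.
Fumarate is present, so GorC is inactive.
Required activator GorC is absent, so *fenD* is not transcribed.
So FenD is not produced.
No repressor is bound and VorZ is active, so *vorJ* is transcribed.
So VorJ is produced and active.
No repressor is bound and VorJ is active, so *oxaH* is transcribed.
So OxaH is produced and active.
With repressor OxaH bound, *lomK* is not transcribed.
So LomK is not produced.
Required activator LomK is absent, so *temS* is not transcribed.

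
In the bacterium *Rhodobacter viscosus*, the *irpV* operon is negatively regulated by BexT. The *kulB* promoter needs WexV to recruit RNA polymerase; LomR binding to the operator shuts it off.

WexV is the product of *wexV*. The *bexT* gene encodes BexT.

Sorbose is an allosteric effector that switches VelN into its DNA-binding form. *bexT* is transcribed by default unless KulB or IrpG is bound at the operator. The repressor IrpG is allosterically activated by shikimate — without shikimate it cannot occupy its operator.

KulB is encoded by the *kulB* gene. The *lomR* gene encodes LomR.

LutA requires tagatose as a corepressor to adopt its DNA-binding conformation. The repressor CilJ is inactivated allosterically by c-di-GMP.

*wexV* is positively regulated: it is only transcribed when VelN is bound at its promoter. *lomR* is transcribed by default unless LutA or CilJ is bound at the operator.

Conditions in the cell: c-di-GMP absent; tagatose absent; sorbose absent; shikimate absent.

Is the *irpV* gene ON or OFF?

OFF

Tagatose is absent, so LutA is inactive.
c-di-GMP is absent, so CilJ is active.
With repressor CilJ bound, *lomR* is not transcribed.
So LomR is not produced.
Sorbose is absent, so VelN is inactive.
Required activator VelN is absent, so *wexV* is not transcribed.
So WexV is not produced.
Required activator WexV is absent, so *kulB* is not transcribed.
So KulB is not produced.
Shikimate is absent, so IrpG is inactive.
With no repressor bound, *bexT* is transcribed.
So BexT is produced and active.
With repressor BexT bound, *irpV* is not transcribed.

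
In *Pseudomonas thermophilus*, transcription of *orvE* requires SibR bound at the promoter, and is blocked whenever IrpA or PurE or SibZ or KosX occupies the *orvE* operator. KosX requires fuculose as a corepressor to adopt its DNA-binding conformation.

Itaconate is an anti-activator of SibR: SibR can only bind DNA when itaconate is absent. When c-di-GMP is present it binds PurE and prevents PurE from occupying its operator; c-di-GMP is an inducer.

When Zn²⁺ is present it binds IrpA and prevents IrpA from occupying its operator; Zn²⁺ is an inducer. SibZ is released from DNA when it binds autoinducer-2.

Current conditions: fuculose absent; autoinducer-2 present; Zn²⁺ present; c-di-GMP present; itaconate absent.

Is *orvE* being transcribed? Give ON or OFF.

Zn²⁺ is present, so IrpA is inactive.
c-di-GMP is present, so PurE is inactive.
Itaconate is absent, so SibR is active.
Autoinducer-2 is present, so SibZ is inactive.
Fuculose is absent, so KosX is inactive.
No repressor is bound and SibR is active, so *orvE* is transcribed.

ON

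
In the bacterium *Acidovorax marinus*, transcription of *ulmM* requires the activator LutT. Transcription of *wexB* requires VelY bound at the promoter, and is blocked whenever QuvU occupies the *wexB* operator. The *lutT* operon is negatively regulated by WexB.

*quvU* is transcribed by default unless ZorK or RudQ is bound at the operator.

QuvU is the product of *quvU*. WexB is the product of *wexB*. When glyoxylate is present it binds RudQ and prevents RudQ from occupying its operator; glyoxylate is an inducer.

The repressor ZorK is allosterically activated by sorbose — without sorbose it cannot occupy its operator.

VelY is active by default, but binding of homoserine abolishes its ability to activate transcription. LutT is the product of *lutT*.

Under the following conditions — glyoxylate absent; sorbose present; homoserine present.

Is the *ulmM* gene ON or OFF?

Sorbose is present, so ZorK is active.
Glyoxylate is absent, so RudQ is active.
With repressor ZorK bound, *quvU* is not transcribed.
So QuvU is not produced.
Homoserine is present, so VelY is inactive.
Required activator VelY is absent, so *wexB* is not transcribed.
So WexB is not produced.
With no repressor bound, *lutT* is transcribed.
So LutT is produced and active.
No repressor is bound and LutT is active, so *ulmM* is transcribed.

ON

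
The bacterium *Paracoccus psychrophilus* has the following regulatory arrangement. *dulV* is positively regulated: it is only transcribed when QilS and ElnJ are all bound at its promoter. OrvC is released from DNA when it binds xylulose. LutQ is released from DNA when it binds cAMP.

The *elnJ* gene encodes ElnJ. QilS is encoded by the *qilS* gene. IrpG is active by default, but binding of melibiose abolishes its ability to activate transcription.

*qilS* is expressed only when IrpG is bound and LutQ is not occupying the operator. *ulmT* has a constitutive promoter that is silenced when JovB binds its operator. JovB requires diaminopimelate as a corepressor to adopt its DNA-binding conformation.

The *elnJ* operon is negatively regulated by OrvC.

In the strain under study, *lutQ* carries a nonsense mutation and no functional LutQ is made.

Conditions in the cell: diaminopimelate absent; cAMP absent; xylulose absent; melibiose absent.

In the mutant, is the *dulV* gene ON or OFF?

OFF

Melibiose is absent, so IrpG is active.
LutQ is non-functional in this strain, so it has no effect.
No repressor is bound and IrpG is active, so *qilS* is transcribed.
So QilS is produced and active.
Xylulose is absent, so OrvC is active.
With repressor OrvC bound, *elnJ* is not transcribed.
So ElnJ is not produced.
Required activator ElnJ is absent, so *dulV* is not transcribed.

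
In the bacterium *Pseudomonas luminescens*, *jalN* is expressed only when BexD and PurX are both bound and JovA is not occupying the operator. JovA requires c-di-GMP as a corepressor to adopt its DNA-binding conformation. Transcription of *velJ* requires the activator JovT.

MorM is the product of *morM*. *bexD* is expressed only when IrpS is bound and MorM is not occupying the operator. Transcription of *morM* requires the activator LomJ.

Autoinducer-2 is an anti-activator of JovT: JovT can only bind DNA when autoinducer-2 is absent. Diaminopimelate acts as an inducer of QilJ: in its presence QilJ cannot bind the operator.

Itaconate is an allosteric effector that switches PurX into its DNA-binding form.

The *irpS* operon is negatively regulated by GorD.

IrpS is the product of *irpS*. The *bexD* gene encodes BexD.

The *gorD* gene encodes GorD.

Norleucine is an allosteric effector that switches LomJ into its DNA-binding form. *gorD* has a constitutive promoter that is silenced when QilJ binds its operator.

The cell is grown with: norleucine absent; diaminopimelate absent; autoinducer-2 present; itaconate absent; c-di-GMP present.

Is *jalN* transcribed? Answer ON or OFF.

OFF

Norleucine is absent, so LomJ is inactive.
Required activator LomJ is absent, so *morM* is not transcribed.
So MorM is not produced.
Diaminopimelate is absent, so QilJ is active.
With repressor QilJ bound, *gorD* is not transcribed.
So GorD is not produced.
With no repressor bound, *irpS* is transcribed.
So IrpS is produced and active.
No repressor is bound and IrpS is active, so *bexD* is transcribed.
So BexD is produced and active.
Itaconate is absent, so PurX is inactive.
c-di-GMP is present, so JovA is active.
With repressor JovA bound, *jalN* is not transcribed.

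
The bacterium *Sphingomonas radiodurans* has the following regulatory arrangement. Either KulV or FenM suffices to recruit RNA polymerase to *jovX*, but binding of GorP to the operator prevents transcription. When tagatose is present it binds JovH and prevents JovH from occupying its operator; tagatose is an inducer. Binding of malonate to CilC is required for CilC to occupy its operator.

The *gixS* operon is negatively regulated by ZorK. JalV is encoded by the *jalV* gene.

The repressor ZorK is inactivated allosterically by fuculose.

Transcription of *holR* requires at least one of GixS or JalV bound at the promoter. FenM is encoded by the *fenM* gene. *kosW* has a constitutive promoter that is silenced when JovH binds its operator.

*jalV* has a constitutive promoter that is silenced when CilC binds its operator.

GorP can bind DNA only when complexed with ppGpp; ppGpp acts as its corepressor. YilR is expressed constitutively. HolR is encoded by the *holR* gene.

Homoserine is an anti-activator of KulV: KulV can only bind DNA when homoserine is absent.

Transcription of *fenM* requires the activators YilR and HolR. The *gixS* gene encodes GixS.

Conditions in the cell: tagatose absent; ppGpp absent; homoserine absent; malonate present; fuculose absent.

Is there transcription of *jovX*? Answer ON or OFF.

ppGpp is absent, so GorP is inactive.
Homoserine is absent, so KulV is active.
YilR is produced constitutively and is active.
Fuculose is absent, so ZorK is active.
With repressor ZorK bound, *gixS* is not transcribed.
So GixS is not produced.
Malonate is present, so CilC is active.
With repressor CilC bound, *jalV* is not transcribed.
So JalV is not produced.
No activator is available at the *holR* promoter, so *holR* is not transcribed.
So HolR is not produced.
Required activator HolR is absent, so *fenM* is not transcribed.
So FenM is not produced.
Activator KulV is present, so *jovX* is transcribed.

ON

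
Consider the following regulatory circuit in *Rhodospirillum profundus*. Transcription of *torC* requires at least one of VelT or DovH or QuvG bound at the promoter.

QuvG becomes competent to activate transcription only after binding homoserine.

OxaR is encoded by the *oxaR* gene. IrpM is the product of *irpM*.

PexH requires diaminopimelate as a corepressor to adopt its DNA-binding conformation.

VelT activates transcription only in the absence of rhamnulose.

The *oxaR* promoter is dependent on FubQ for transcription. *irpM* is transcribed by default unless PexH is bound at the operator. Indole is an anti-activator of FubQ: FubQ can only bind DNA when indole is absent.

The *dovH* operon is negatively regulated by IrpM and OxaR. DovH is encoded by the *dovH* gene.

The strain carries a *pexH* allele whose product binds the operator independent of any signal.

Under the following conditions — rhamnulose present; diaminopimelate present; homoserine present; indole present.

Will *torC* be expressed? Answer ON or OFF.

Rhamnulose is present, so VelT is inactive.
PexH is constitutively active in this strain.
With repressor PexH bound, *irpM* is not transcribed.
So IrpM is not produced.
Indole is present, so FubQ is inactive.
Required activator FubQ is absent, so *oxaR* is not transcribed.
So OxaR is not produced.
With no repressor bound, *dovH* is transcribed.
So DovH is produced and active.
Homoserine is present, so QuvG is active.
Activator DovH is present, so *torC* is transcribed.

ON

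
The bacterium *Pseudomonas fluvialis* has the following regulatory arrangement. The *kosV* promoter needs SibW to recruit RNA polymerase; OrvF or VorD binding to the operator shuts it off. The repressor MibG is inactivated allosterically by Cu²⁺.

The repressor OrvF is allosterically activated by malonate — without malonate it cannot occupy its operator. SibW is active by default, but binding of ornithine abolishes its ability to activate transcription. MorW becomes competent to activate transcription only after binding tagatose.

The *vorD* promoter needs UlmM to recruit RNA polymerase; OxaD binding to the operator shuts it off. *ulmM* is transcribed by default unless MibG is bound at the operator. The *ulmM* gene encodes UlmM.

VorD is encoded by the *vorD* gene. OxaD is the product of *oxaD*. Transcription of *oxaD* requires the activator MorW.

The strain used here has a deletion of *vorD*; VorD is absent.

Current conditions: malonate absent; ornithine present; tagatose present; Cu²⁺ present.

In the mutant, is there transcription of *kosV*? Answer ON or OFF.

OFF

Malonate is absent, so OrvF is inactive.
VorD is non-functional in this strain, so it has no effect.
Ornithine is present, so SibW is inactive.
Required activator SibW is absent, so *kosV* is not transcribed.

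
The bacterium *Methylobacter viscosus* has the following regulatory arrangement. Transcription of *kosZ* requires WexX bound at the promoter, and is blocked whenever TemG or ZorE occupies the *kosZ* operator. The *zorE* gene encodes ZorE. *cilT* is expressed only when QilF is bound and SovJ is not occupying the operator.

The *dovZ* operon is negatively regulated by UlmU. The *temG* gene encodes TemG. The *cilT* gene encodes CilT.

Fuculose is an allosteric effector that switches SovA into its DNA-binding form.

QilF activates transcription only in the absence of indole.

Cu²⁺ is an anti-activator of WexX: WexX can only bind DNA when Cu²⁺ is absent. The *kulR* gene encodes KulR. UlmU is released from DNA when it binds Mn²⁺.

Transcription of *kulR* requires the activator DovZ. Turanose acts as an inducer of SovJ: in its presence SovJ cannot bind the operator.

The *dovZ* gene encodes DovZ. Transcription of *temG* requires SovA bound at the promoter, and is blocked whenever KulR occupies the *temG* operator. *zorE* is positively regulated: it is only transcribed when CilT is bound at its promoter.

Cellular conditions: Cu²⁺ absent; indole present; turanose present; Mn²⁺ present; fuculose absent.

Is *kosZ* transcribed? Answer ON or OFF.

ON

Mn²⁺ is present, so UlmU is inactive.
With no repressor bound, *dovZ* is transcribed.
So DovZ is produced and active.
No repressor is bound and DovZ is active, so *kulR* is transcribed.
So KulR is produced and active.
Fuculose is absent, so SovA is inactive.
With repressor KulR bound, *temG* is not transcribed.
So TemG is not produced.
Cu²⁺ is absent, so WexX is active.
Turanose is present, so SovJ is inactive.
Indole is present, so QilF is inactive.
Required activator QilF is absent, so *cilT* is not transcribed.
So CilT is not produced.
Required activator CilT is absent, so *zorE* is not transcribed.
So ZorE is not produced.
No repressor is bound and WexX is active, so *kosZ* is transcribed.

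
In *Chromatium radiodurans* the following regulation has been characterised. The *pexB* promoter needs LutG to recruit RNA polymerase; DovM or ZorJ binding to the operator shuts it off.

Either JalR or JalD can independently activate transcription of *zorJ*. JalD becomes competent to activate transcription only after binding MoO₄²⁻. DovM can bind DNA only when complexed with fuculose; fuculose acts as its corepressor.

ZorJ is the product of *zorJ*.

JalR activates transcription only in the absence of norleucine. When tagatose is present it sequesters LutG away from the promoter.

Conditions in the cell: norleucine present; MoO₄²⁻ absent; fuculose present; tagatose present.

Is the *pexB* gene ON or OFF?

Fuculose is present, so DovM is active.
Norleucine is present, so JalR is inactive.
MoO₄²⁻ is absent, so JalD is inactive.
No activator is available at the *zorJ* promoter, so *zorJ* is not transcribed.
So ZorJ is not produced.
Tagatose is present, so LutG is inactive.
With repressor DovM bound, *pexB* is not transcribed.

OFF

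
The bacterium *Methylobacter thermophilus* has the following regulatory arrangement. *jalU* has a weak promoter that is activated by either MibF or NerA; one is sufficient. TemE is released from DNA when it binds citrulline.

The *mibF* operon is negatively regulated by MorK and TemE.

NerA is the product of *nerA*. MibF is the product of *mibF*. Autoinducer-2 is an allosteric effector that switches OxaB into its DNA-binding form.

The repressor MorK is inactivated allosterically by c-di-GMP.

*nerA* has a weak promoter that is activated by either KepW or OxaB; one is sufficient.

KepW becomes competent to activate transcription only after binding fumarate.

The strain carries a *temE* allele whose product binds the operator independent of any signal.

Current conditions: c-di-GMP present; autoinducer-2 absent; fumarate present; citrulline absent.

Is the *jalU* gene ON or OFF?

c-di-GMP is present, so MorK is inactive.
TemE is constitutively active in this strain.
With repressor TemE bound, *mibF* is not transcribed.
So MibF is not produced.
Fumarate is present, so KepW is active.
Autoinducer-2 is absent, so OxaB is inactive.
Activator KepW is present, so *nerA* is transcribed.
So NerA is produced and active.
Activator NerA is present, so *jalU* is transcribed.

ON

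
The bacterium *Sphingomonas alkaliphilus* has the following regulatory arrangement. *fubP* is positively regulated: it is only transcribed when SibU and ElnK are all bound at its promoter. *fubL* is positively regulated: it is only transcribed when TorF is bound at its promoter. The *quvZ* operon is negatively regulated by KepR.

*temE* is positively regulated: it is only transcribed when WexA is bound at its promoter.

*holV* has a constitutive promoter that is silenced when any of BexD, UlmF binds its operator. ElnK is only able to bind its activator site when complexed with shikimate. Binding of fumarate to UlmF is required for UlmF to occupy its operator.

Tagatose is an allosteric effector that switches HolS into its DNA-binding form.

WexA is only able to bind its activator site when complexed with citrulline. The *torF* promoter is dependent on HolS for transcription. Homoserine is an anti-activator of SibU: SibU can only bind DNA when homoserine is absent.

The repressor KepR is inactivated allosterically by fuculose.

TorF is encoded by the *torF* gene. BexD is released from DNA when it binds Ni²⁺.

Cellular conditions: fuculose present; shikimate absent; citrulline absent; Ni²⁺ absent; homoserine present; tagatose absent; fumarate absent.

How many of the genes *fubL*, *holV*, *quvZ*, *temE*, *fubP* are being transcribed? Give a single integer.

Tagatose is absent, so HolS is inactive.
Required activator HolS is absent, so *torF* is not transcribed.
So TorF is not produced.
Required activator TorF is absent, so *fubL* is not transcribed.
→ *fubL* is OFF.
Ni²⁺ is absent, so BexD is active.
Fumarate is absent, so UlmF is inactive.
With repressor BexD bound, *holV* is not transcribed.
→ *holV* is OFF.
Fuculose is present, so KepR is inactive.
With no repressor bound, *quvZ* is transcribed.
→ *quvZ* is ON.
Citrulline is absent, so WexA is inactive.
Required activator WexA is absent, so *temE* is not transcribed.
→ *temE* is OFF.
Homoserine is present, so SibU is inactive.
Shikimate is absent, so ElnK is inactive.
Required activator SibU is absent, so *fubP* is not transcribed.
→ *fubP* is OFF.
1 of the 5 genes is transcribed.

1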